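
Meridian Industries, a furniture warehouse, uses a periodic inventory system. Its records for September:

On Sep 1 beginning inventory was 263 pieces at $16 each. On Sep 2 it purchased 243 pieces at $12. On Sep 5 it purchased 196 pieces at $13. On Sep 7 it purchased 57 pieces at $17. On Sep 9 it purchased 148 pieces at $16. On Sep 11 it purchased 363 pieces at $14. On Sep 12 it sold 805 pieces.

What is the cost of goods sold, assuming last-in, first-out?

COGS = $11,459

Sep 12, 805 sold [LIFO — newest first]: 363 @ $14 + 148 @ $16 + 57 @ $17 + 196 @ $13 + 41 @ $12 = $11,459
Ending inventory: 263 @ $16 + 202 @ $12 = $6,632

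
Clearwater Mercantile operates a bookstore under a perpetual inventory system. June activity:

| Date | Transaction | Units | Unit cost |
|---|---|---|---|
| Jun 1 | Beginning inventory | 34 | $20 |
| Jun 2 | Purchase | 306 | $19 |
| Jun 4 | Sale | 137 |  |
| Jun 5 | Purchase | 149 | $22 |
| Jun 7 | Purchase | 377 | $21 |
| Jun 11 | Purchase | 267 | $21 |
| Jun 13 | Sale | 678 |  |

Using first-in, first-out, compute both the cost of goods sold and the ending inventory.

COGS = $16,618; ending inventory = $6,678

Jun 4, 137 sold [FIFO — oldest first]: 34 @ $20 + 103 @ $19 = $2,637
Jun 13, 678 sold [FIFO — oldest first]: 203 @ $19 + 149 @ $22 + 326 @ $21 = $13,981
Total COGS = $2,637 + $13,981 = $16,618
Ending inventory: 51 @ $21 + 267 @ $21 = $6,678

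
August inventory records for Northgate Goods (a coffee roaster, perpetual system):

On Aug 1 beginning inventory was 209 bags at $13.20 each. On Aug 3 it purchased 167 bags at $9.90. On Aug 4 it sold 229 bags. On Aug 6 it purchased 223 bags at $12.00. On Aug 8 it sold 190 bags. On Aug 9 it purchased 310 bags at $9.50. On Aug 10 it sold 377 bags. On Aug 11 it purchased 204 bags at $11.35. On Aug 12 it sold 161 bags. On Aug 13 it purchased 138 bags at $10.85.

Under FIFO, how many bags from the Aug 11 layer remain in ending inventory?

156

Aug 4, 229 sold [FIFO — oldest first]: 209 @ $13.20 + 20 @ $9.90 = $2,956.80
Aug 8, 190 sold [FIFO — oldest first]: 147 @ $9.90 + 43 @ $12.00 = $1,971.30
Aug 10, 377 sold [FIFO — oldest first]: 180 @ $12.00 + 197 @ $9.50 = $4,031.50
Aug 12, 161 sold [FIFO — oldest first]: 113 @ $9.50 + 48 @ $11.35 = $1,618.30
Total COGS = $2,956.80 + $1,971.30 + $4,031.50 + $1,618.30 = $10,577.90
Ending inventory: 156 @ $11.35 + 138 @ $10.85 = $3,267.90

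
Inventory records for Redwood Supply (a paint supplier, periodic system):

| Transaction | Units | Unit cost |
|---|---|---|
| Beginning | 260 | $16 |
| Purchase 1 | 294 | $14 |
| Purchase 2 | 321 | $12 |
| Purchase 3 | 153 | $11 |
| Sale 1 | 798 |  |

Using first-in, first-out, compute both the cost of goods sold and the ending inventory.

Sale 1 (798) [FIFO — oldest first]: 260 @ $16 + 294 @ $14 + 244 @ $12 = $11,204
Ending inventory: 77 @ $12 + 153 @ $11 = $2,607

COGS = $11,204; ending inventory = $2,607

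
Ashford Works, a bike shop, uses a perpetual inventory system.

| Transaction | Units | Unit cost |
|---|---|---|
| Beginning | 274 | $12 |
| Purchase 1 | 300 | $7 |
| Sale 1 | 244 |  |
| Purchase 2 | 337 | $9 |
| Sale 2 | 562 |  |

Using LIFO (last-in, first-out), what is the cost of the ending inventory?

Sale 1 (244) [LIFO — newest first]: 244 @ $7 = $1,708
Sale 2 (562) [LIFO — newest first]: 337 @ $9 + 56 @ $7 + 169 @ $12 = $5,453
Total COGS = $1,708 + $5,453 = $7,161
Ending inventory: 105 @ $12 = $1,260

Ending inventory = $1,260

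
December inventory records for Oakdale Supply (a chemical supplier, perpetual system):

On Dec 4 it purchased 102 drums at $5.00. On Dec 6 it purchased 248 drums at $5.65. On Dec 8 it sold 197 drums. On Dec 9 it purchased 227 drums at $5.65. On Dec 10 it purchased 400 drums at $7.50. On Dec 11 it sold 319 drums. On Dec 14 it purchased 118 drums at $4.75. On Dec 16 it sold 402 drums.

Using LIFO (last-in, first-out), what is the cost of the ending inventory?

Ending inventory = $933.75

Dec 8, 197 sold [LIFO — newest first]: 197 @ $5.65 = $1,113.05
Dec 11, 319 sold [LIFO — newest first]: 319 @ $7.50 = $2,392.50
Dec 16, 402 sold [LIFO — newest first]: 118 @ $4.75 + 81 @ $7.50 + 203 @ $5.65 = $2,314.95
Total COGS = $1,113.05 + $2,392.50 + $2,314.95 = $5,820.50
Ending inventory: 102 @ $5.00 + 51 @ $5.65 + 24 @ $5.65 = $933.75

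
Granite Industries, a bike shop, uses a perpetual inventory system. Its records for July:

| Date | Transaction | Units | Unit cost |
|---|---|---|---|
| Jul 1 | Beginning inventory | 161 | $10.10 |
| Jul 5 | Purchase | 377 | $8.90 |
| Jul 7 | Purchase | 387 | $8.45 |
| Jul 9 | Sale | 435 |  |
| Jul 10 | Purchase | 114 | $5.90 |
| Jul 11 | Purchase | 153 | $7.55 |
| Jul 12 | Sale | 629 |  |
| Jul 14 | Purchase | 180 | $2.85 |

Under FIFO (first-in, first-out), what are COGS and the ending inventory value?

COGS = $9,112.90; ending inventory = $1,479.40

Jul 9, 435 sold [FIFO — oldest first]: 161 @ $10.10 + 274 @ $8.90 = $4,064.70
Jul 12, 629 sold [FIFO — oldest first]: 103 @ $8.90 + 387 @ $8.45 + 114 @ $5.90 + 25 @ $7.55 = $5,048.20
Total COGS = $4,064.70 + $5,048.20 = $9,112.90
Ending inventory: 128 @ $7.55 + 180 @ $2.85 = $1,479.40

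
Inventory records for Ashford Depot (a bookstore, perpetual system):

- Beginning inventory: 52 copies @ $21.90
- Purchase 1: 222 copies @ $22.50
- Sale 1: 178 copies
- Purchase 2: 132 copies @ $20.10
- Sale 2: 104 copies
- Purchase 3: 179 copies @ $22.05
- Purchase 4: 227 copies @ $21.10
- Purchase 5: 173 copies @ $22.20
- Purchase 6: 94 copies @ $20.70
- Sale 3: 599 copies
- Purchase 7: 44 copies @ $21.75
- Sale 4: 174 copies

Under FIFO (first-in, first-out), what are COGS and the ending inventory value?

Sale 1 (178) [FIFO — oldest first]: 52 @ $21.90 + 126 @ $22.50 = $3,973.80
Sale 2 (104) [FIFO — oldest first]: 96 @ $22.50 + 8 @ $20.10 = $2,320.80
Sale 3 (599) [FIFO — oldest first]: 124 @ $20.10 + 179 @ $22.05 + 227 @ $21.10 + 69 @ $22.20 = $12,760.85
Sale 4 (174) [FIFO — oldest first]: 104 @ $22.20 + 70 @ $20.70 = $3,757.80
Total COGS = $3,973.80 + $2,320.80 + $12,760.85 + $3,757.80 = $22,813.25
Ending inventory: 24 @ $20.70 + 44 @ $21.75 = $1,453.80

COGS = $22,813.25; ending inventory = $1,453.80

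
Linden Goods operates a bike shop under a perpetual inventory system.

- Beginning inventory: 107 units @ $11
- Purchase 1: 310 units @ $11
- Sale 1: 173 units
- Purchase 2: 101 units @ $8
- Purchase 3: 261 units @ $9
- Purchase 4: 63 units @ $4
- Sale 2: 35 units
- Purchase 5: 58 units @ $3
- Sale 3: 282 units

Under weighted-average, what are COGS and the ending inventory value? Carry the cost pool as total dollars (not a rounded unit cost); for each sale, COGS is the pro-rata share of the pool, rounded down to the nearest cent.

COGS = $4,645.75; ending inventory = $3,524.25

After Beginning: 107 on hand, pool $1,177.00 (≈ $11.0000 each)
After Purchase 1: 417 on hand, pool $4,587.00 (≈ $11.0000 each)
Sale 1, sell 173: 173/417 × $4,587.00 → $1,903.00
After Purchase 2: 345 on hand, pool $3,492.00 (≈ $10.1217 each)
After Purchase 3: 606 on hand, pool $5,841.00 (≈ $9.6386 each)
After Purchase 4: 669 on hand, pool $6,093.00 (≈ $9.1076 each)
Sale 2, sell 35: 35/669 × $6,093.00 → $318.76
After Purchase 5: 692 on hand, pool $5,948.24 (≈ $8.5957 each)
Sale 3, sell 282: 282/692 × $5,948.24 → $2,423.99
Total COGS = $1,903.00 + $318.76 + $2,423.99 = $4,645.75
Ending inventory (cost pool remaining) = $3,524.25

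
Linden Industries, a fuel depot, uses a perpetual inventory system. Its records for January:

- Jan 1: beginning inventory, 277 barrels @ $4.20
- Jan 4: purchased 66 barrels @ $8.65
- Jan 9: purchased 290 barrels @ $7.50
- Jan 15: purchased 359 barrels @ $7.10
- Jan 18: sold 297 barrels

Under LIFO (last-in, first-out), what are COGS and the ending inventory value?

Jan 18, 297 sold [LIFO — newest first]: 297 @ $7.10 = $2,108.70
Ending inventory: 277 @ $4.20 + 66 @ $8.65 + 290 @ $7.50 + 62 @ $7.10 = $4,349.50

COGS = $2,108.70; ending inventory = $4,349.50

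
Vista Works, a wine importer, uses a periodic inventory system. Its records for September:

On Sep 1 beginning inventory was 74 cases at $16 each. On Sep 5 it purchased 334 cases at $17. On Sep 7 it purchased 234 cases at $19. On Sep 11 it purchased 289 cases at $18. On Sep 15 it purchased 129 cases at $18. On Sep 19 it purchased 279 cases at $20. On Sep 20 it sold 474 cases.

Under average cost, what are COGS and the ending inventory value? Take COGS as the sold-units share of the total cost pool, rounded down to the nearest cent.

COGS = $8,641.73; ending inventory = $15,770.27

Sep 20, sell 474: 474/1339 × $24,412.00 → $8,641.73
Ending inventory (cost pool remaining) = $15,770.27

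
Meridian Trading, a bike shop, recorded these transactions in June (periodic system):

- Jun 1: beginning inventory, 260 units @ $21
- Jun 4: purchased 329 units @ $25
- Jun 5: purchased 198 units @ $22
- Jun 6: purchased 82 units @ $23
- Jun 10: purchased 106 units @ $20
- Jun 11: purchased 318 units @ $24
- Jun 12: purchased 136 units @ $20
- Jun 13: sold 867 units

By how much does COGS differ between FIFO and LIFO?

$492

FIFO COGS: 260 @ $21 + 329 @ $25 + 198 @ $22 + 80 @ $23 = $19,881
LIFO COGS: 136 @ $20 + 318 @ $24 + 106 @ $20 + 82 @ $23 + 198 @ $22 + 27 @ $25 = $19,389
Difference = |$19,881 − $19,389| = $492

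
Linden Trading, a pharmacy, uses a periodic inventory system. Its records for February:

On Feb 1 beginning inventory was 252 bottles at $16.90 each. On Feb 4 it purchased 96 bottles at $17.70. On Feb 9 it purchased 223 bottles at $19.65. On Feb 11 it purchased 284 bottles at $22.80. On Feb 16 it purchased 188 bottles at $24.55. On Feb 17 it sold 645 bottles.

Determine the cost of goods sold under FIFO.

Feb 17, 645 sold [FIFO — oldest first]: 252 @ $16.90 + 96 @ $17.70 + 223 @ $19.65 + 74 @ $22.80 = $12,027.15
Ending inventory: 210 @ $22.80 + 188 @ $24.55 = $9,403.40

COGS = $12,027.15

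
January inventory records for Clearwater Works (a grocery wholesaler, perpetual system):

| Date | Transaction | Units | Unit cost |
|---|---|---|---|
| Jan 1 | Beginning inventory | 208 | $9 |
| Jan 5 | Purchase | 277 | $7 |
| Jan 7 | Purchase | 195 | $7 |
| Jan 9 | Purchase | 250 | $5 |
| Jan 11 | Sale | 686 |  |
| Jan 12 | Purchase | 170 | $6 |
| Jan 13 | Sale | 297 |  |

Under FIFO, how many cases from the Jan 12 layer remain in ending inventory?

Jan 11, 686 sold [FIFO — oldest first]: 208 @ $9 + 277 @ $7 + 195 @ $7 + 6 @ $5 = $5,206
Jan 13, 297 sold [FIFO — oldest first]: 244 @ $5 + 53 @ $6 = $1,538
Total COGS = $5,206 + $1,538 = $6,744
Ending inventory: 117 @ $6 = $702
Check: goods available $7,446 = COGS $6,744 + ending $702

117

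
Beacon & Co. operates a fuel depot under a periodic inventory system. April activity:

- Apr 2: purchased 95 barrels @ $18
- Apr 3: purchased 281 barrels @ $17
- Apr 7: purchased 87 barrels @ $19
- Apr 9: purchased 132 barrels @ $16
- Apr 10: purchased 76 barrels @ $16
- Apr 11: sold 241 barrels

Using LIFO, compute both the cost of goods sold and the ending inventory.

Apr 11, 241 sold [LIFO — newest first]: 76 @ $16 + 132 @ $16 + 33 @ $19 = $3,955
Ending inventory: 95 @ $18 + 281 @ $17 + 54 @ $19 = $7,513
Check: goods available $11,468 = COGS $3,955 + ending $7,513

COGS = $3,955; ending inventory = $7,513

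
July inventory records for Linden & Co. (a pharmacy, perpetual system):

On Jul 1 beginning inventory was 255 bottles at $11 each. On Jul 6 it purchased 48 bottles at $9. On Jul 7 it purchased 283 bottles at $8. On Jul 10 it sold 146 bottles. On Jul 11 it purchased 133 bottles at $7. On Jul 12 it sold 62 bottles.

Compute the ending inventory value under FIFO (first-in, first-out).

Ending inventory = $4,144

Jul 10, 146 sold [FIFO — oldest first]: 146 @ $11 = $1,606
Jul 12, 62 sold [FIFO — oldest first]: 62 @ $11 = $682
Total COGS = $1,606 + $682 = $2,288
Ending inventory: 47 @ $11 + 48 @ $9 + 283 @ $8 + 133 @ $7 = $4,144
Check: goods available $6,432 = COGS $2,288 + ending $4,144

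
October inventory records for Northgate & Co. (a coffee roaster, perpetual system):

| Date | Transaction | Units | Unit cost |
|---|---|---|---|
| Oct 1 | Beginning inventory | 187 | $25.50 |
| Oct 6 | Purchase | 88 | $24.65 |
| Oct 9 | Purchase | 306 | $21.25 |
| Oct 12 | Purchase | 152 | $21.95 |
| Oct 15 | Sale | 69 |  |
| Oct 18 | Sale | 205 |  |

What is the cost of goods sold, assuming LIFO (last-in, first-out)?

COGS = $5,928.90

Oct 15, 69 sold [LIFO — newest first]: 69 @ $21.95 = $1,514.55
Oct 18, 205 sold [LIFO — newest first]: 83 @ $21.95 + 122 @ $21.25 = $4,414.35
Total COGS = $1,514.55 + $4,414.35 = $5,928.90
Ending inventory: 187 @ $25.50 + 88 @ $24.65 + 184 @ $21.25 = $10,847.70
Check: goods available $16,776.60 = COGS $5,928.90 + ending $10,847.70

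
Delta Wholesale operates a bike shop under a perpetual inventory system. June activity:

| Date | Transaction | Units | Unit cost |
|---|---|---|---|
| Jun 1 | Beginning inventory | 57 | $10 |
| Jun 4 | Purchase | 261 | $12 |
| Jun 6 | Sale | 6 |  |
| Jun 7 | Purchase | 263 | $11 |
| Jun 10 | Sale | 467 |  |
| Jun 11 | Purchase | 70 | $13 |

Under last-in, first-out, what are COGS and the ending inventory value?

Jun 6, 6 sold [LIFO — newest first]: 6 @ $12 = $72
Jun 10, 467 sold [LIFO — newest first]: 263 @ $11 + 204 @ $12 = $5,341
Total COGS = $72 + $5,341 = $5,413
Ending inventory: 57 @ $10 + 51 @ $12 + 70 @ $13 = $2,092

COGS = $5,413; ending inventory = $2,092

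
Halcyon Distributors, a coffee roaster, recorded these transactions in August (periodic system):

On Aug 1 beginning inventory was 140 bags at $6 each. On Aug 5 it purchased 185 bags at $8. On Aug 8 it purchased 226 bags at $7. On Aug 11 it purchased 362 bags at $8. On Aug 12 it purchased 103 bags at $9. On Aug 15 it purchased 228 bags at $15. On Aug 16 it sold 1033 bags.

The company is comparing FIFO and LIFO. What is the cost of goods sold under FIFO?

COGS = $7,980

FIFO COGS: 140 @ $6 + 185 @ $8 + 226 @ $7 + 362 @ $8 + 103 @ $9 + 17 @ $15 = $7,980
LIFO COGS: 228 @ $15 + 103 @ $9 + 362 @ $8 + 226 @ $7 + 114 @ $8 = $9,737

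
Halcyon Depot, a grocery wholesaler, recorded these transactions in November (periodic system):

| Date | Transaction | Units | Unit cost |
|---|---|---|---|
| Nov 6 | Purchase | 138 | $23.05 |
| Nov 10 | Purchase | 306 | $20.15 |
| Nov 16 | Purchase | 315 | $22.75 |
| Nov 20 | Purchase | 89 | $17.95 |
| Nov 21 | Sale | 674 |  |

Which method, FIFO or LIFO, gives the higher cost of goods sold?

FIFO

FIFO COGS: 138 @ $23.05 + 306 @ $20.15 + 230 @ $22.75 = $14,579.30
LIFO COGS: 89 @ $17.95 + 315 @ $22.75 + 270 @ $20.15 = $14,204.30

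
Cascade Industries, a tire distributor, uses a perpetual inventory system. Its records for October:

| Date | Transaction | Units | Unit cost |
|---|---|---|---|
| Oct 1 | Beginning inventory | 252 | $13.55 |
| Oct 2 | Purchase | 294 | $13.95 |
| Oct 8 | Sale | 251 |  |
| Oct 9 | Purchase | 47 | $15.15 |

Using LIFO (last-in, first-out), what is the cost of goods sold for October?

COGS = $3,501.45

Oct 8, 251 sold [LIFO — newest first]: 251 @ $13.95 = $3,501.45
Ending inventory: 252 @ $13.55 + 43 @ $13.95 + 47 @ $15.15 = $4,726.50
Check: goods available $8,227.95 = COGS $3,501.45 + ending $4,726.50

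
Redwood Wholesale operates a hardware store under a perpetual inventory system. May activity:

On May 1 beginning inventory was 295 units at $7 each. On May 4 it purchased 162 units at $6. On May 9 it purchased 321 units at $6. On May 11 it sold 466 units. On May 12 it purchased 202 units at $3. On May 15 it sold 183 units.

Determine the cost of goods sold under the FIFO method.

May 11, 466 sold [FIFO — oldest first]: 295 @ $7 + 162 @ $6 + 9 @ $6 = $3,091
May 15, 183 sold [FIFO — oldest first]: 183 @ $6 = $1,098
Total COGS = $3,091 + $1,098 = $4,189
Ending inventory: 129 @ $6 + 202 @ $3 = $1,380
Check: goods available $5,569 = COGS $4,189 + ending $1,380

COGS = $4,189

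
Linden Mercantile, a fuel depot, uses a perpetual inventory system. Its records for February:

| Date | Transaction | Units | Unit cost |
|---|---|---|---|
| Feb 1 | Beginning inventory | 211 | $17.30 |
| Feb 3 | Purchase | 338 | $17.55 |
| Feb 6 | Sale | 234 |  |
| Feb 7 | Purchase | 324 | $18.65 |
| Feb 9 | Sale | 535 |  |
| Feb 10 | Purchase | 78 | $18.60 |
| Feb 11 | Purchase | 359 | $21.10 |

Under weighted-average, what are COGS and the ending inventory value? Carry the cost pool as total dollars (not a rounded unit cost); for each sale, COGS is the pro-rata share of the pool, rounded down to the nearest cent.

COGS = $13,746.51; ending inventory = $10,903.99

After Feb 1: 211 on hand, pool $3,650.30 (≈ $17.3000 each)
After Feb 3: 549 on hand, pool $9,582.20 (≈ $17.4539 each)
Feb 6, sell 234: 234/549 × $9,582.20 → $4,084.21
After Feb 7: 639 on hand, pool $11,540.59 (≈ $18.0604 each)
Feb 9, sell 535: 535/639 × $11,540.59 → $9,662.30
After Feb 10: 182 on hand, pool $3,329.09 (≈ $18.2917 each)
After Feb 11: 541 on hand, pool $10,903.99 (≈ $20.1552 each)
Total COGS = $4,084.21 + $9,662.30 = $13,746.51
Ending inventory (cost pool remaining) = $10,903.99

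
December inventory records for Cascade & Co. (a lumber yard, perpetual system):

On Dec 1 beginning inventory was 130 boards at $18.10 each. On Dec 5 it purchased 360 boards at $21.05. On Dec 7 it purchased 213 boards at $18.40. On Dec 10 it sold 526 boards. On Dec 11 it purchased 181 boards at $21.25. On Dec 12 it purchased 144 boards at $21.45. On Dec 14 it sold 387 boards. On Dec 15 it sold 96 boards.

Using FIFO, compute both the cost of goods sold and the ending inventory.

COGS = $20,377.70; ending inventory = $407.55

Dec 10, 526 sold [FIFO — oldest first]: 130 @ $18.10 + 360 @ $21.05 + 36 @ $18.40 = $10,593.40
Dec 14, 387 sold [FIFO — oldest first]: 177 @ $18.40 + 181 @ $21.25 + 29 @ $21.45 = $7,725.10
Dec 15, 96 sold [FIFO — oldest first]: 96 @ $21.45 = $2,059.20
Total COGS = $10,593.40 + $7,725.10 + $2,059.20 = $20,377.70
Ending inventory: 19 @ $21.45 = $407.55
Check: goods available $20,785.25 = COGS $20,377.70 + ending $407.55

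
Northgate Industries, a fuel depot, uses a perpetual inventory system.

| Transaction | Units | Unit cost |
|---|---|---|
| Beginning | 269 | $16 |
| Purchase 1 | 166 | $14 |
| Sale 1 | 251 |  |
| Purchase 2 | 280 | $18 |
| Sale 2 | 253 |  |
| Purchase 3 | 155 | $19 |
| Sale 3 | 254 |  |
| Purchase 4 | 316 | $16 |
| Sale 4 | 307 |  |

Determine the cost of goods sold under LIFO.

COGS = $17,733

Sale 1 (251) [LIFO — newest first]: 166 @ $14 + 85 @ $16 = $3,684
Sale 2 (253) [LIFO — newest first]: 253 @ $18 = $4,554
Sale 3 (254) [LIFO — newest first]: 155 @ $19 + 27 @ $18 + 72 @ $16 = $4,583
Sale 4 (307) [LIFO — newest first]: 307 @ $16 = $4,912
Total COGS = $3,684 + $4,554 + $4,583 + $4,912 = $17,733
Ending inventory: 112 @ $16 + 9 @ $16 = $1,936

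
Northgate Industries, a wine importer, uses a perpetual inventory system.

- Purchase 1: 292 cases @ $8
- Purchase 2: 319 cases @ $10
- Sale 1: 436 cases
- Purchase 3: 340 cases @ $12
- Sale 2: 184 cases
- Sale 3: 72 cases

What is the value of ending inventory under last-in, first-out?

Ending inventory = $2,408

Sale 1 (436) [LIFO — newest first]: 319 @ $10 + 117 @ $8 = $4,126
Sale 2 (184) [LIFO — newest first]: 184 @ $12 = $2,208
Sale 3 (72) [LIFO — newest first]: 72 @ $12 = $864
Total COGS = $4,126 + $2,208 + $864 = $7,198
Ending inventory: 175 @ $8 + 84 @ $12 = $2,408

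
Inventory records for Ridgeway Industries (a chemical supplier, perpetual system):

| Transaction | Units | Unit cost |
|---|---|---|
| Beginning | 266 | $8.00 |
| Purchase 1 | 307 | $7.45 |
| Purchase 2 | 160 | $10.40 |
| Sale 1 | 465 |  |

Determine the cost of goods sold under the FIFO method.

COGS = $3,610.55

Sale 1 (465) [FIFO — oldest first]: 266 @ $8.00 + 199 @ $7.45 = $3,610.55
Ending inventory: 108 @ $7.45 + 160 @ $10.40 = $2,468.60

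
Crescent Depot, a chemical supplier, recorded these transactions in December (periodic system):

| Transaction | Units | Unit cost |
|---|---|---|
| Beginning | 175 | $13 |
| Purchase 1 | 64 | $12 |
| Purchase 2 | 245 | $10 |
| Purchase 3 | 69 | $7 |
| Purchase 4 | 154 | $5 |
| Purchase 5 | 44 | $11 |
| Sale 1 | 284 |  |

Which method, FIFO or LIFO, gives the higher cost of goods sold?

FIFO COGS: 175 @ $13 + 64 @ $12 + 45 @ $10 = $3,493
LIFO COGS: 44 @ $11 + 154 @ $5 + 69 @ $7 + 17 @ $10 = $1,907

FIFO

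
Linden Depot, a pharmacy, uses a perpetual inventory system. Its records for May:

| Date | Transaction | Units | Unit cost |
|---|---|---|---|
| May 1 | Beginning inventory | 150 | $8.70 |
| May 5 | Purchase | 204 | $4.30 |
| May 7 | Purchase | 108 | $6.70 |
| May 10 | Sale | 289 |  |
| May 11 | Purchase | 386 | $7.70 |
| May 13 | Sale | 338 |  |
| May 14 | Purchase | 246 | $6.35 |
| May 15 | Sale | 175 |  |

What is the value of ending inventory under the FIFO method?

Ending inventory = $1,916.30

May 10, 289 sold [FIFO — oldest first]: 150 @ $8.70 + 139 @ $4.30 = $1,902.70
May 13, 338 sold [FIFO — oldest first]: 65 @ $4.30 + 108 @ $6.70 + 165 @ $7.70 = $2,273.60
May 15, 175 sold [FIFO — oldest first]: 175 @ $7.70 = $1,347.50
Total COGS = $1,902.70 + $2,273.60 + $1,347.50 = $5,523.80
Ending inventory: 46 @ $7.70 + 246 @ $6.35 = $1,916.30
Check: goods available $7,440.10 = COGS $5,523.80 + ending $1,916.30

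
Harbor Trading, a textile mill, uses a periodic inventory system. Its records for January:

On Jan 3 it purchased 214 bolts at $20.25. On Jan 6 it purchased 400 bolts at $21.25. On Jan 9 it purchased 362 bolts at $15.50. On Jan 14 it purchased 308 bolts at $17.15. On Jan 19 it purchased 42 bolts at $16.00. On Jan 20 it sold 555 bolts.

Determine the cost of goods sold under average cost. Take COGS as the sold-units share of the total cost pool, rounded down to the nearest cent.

COGS = $10,212.12

Jan 20, sell 555: 555/1326 × $24,398.70 → $10,212.12
Ending inventory (cost pool remaining) = $14,186.58
Check: goods available $24,398.70 = COGS $10,212.12 + ending $14,186.58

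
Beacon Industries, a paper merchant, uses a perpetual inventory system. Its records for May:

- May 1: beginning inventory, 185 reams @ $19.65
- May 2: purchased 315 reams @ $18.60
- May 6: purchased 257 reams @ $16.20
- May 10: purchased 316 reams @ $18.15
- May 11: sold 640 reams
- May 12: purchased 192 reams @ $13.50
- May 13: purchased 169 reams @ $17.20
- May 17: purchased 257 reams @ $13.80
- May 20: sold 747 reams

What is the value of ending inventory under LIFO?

May 11, 640 sold [LIFO — newest first]: 316 @ $18.15 + 257 @ $16.20 + 67 @ $18.60 = $11,145.00
May 20, 747 sold [LIFO — newest first]: 257 @ $13.80 + 169 @ $17.20 + 192 @ $13.50 + 129 @ $18.60 = $11,444.80
Total COGS = $11,145.00 + $11,444.80 = $22,589.80
Ending inventory: 185 @ $19.65 + 119 @ $18.60 = $5,848.65
Check: goods available $28,438.45 = COGS $22,589.80 + ending $5,848.65

Ending inventory = $5,848.65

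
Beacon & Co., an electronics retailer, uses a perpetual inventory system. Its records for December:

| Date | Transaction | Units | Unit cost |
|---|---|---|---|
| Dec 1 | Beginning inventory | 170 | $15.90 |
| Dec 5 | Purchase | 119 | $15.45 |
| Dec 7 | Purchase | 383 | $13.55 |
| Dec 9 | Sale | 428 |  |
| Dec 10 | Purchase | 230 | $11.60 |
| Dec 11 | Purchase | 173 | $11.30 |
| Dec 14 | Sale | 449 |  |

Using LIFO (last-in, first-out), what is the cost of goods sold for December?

COGS = $11,218.50

Dec 9, 428 sold [LIFO — newest first]: 383 @ $13.55 + 45 @ $15.45 = $5,884.90
Dec 14, 449 sold [LIFO — newest first]: 173 @ $11.30 + 230 @ $11.60 + 46 @ $15.45 = $5,333.60
Total COGS = $5,884.90 + $5,333.60 = $11,218.50
Ending inventory: 170 @ $15.90 + 28 @ $15.45 = $3,135.60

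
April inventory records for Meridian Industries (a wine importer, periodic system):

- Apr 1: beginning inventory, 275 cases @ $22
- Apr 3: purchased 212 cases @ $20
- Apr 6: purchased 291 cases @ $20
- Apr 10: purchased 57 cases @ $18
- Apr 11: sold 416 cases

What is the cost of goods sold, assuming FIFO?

COGS = $8,870

Apr 11, 416 sold [FIFO — oldest first]: 275 @ $22 + 141 @ $20 = $8,870
Ending inventory: 71 @ $20 + 291 @ $20 + 57 @ $18 = $8,266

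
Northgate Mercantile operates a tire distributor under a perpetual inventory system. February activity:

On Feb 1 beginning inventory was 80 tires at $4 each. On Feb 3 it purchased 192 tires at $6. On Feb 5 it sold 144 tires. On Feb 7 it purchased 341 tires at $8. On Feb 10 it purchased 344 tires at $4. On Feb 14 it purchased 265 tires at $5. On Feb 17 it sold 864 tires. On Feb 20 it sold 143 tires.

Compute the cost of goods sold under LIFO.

Feb 5, 144 sold [LIFO — newest first]: 144 @ $6 = $864
Feb 17, 864 sold [LIFO — newest first]: 265 @ $5 + 344 @ $4 + 255 @ $8 = $4,741
Feb 20, 143 sold [LIFO — newest first]: 86 @ $8 + 48 @ $6 + 9 @ $4 = $1,012
Total COGS = $864 + $4,741 + $1,012 = $6,617
Ending inventory: 71 @ $4 = $284
Check: goods available $6,901 = COGS $6,617 + ending $284

COGS = $6,617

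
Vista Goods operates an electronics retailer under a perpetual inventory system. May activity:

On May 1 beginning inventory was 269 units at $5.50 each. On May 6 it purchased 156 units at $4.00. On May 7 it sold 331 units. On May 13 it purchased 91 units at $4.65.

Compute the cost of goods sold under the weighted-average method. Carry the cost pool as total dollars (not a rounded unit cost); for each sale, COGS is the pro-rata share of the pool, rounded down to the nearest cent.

After May 1: 269 on hand, pool $1,479.50 (≈ $5.5000 each)
After May 6: 425 on hand, pool $2,103.50 (≈ $4.9494 each)
May 7, sell 331: 331/425 × $2,103.50 → $1,638.25
After May 13: 185 on hand, pool $888.40 (≈ $4.8022 each)
Ending inventory (cost pool remaining) = $888.40
Check: goods available $2,526.65 = COGS $1,638.25 + ending $888.40

COGS = $1,638.25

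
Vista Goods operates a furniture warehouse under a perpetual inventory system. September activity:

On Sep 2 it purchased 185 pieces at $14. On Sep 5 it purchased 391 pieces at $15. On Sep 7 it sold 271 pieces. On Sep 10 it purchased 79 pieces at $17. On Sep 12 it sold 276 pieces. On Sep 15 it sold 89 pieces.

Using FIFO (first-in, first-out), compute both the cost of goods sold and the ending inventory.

COGS = $9,475; ending inventory = $323

Sep 7, 271 sold [FIFO — oldest first]: 185 @ $14 + 86 @ $15 = $3,880
Sep 12, 276 sold [FIFO — oldest first]: 276 @ $15 = $4,140
Sep 15, 89 sold [FIFO — oldest first]: 29 @ $15 + 60 @ $17 = $1,455
Total COGS = $3,880 + $4,140 + $1,455 = $9,475
Ending inventory: 19 @ $17 = $323
Check: goods available $9,798 = COGS $9,475 + ending $323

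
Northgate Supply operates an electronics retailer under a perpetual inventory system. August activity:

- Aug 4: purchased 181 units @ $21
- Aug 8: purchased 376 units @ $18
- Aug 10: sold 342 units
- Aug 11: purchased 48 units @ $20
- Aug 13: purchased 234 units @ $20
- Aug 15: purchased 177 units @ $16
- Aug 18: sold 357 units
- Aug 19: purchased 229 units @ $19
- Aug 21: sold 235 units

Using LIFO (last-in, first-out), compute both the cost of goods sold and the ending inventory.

COGS = $17,059; ending inventory = $6,333

Aug 10, 342 sold [LIFO — newest first]: 342 @ $18 = $6,156
Aug 18, 357 sold [LIFO — newest first]: 177 @ $16 + 180 @ $20 = $6,432
Aug 21, 235 sold [LIFO — newest first]: 229 @ $19 + 6 @ $20 = $4,471
Total COGS = $6,156 + $6,432 + $4,471 = $17,059
Ending inventory: 181 @ $21 + 34 @ $18 + 48 @ $20 + 48 @ $20 = $6,333
Check: goods available $23,392 = COGS $17,059 + ending $6,333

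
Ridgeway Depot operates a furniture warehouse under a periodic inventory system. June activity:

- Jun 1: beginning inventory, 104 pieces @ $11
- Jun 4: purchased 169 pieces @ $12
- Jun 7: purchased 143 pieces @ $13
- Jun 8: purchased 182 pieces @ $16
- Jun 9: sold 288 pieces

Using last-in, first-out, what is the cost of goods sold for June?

Jun 9, 288 sold [LIFO — newest first]: 182 @ $16 + 106 @ $13 = $4,290
Ending inventory: 104 @ $11 + 169 @ $12 + 37 @ $13 = $3,653

COGS = $4,290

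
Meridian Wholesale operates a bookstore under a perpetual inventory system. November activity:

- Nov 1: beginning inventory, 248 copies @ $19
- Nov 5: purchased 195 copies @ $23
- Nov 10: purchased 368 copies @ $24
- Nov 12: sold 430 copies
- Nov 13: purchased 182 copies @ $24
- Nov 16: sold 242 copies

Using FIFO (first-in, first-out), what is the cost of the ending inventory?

Ending inventory = $7,704

Nov 12, 430 sold [FIFO — oldest first]: 248 @ $19 + 182 @ $23 = $8,898
Nov 16, 242 sold [FIFO — oldest first]: 13 @ $23 + 229 @ $24 = $5,795
Total COGS = $8,898 + $5,795 = $14,693
Ending inventory: 139 @ $24 + 182 @ $24 = $7,704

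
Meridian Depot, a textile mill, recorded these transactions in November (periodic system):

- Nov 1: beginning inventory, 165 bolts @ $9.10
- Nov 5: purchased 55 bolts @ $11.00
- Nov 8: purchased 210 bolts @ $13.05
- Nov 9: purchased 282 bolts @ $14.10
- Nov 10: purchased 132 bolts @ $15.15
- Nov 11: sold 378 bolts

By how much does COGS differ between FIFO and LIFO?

FIFO COGS: 165 @ $9.10 + 55 @ $11.00 + 158 @ $13.05 = $4,168.40
LIFO COGS: 132 @ $15.15 + 246 @ $14.10 = $5,468.40
Difference = |$4,168.40 − $5,468.40| = $1,300.00

$1,300.00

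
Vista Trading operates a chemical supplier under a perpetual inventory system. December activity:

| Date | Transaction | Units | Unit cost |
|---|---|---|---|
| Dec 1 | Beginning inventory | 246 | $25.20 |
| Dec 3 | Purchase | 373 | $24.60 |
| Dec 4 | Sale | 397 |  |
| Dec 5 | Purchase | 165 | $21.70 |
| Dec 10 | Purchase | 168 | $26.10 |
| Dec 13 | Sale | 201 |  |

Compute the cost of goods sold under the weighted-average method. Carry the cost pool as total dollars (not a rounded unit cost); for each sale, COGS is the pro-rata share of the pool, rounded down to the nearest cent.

After Dec 1: 246 on hand, pool $6,199.20 (≈ $25.2000 each)
After Dec 3: 619 on hand, pool $15,375.00 (≈ $24.8384 each)
Dec 4, sell 397: 397/619 × $15,375.00 → $9,860.86
After Dec 5: 387 on hand, pool $9,094.64 (≈ $23.5004 each)
After Dec 10: 555 on hand, pool $13,479.44 (≈ $24.2873 each)
Dec 13, sell 201: 201/555 × $13,479.44 → $4,881.74
Total COGS = $9,860.86 + $4,881.74 = $14,742.60
Ending inventory (cost pool remaining) = $8,597.70

COGS = $14,742.60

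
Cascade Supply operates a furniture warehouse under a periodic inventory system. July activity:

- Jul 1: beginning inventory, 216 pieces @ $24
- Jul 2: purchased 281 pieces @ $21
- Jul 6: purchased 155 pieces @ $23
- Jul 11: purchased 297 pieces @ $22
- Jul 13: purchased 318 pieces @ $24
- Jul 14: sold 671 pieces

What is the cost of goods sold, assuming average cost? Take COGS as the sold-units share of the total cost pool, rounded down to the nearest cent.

COGS = $15,260.88

Jul 14, sell 671: 671/1267 × $28,816.00 → $15,260.88
Ending inventory (cost pool remaining) = $13,555.12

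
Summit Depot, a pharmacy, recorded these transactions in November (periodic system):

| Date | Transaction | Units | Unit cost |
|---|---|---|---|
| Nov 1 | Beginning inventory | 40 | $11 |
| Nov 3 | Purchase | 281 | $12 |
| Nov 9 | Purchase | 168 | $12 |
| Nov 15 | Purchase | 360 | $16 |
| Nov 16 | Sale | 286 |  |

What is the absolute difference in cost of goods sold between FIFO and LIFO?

$1,184

FIFO COGS: 40 @ $11 + 246 @ $12 = $3,392
LIFO COGS: 286 @ $16 = $4,576
Difference = |$3,392 − $4,576| = $1,184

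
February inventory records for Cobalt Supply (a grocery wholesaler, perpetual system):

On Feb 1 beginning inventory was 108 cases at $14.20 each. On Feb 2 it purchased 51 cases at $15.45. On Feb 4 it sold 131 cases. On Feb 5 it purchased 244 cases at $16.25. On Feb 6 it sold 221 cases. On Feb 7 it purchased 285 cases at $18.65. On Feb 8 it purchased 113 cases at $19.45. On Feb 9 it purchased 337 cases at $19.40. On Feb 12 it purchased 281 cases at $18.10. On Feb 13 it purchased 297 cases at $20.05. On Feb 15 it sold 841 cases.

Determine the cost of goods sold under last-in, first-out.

COGS = $21,658.35

Feb 4, 131 sold [LIFO — newest first]: 51 @ $15.45 + 80 @ $14.20 = $1,923.95
Feb 6, 221 sold [LIFO — newest first]: 221 @ $16.25 = $3,591.25
Feb 15, 841 sold [LIFO — newest first]: 297 @ $20.05 + 281 @ $18.10 + 263 @ $19.40 = $16,143.15
Total COGS = $1,923.95 + $3,591.25 + $16,143.15 = $21,658.35
Ending inventory: 28 @ $14.20 + 23 @ $16.25 + 285 @ $18.65 + 113 @ $19.45 + 74 @ $19.40 = $9,720.05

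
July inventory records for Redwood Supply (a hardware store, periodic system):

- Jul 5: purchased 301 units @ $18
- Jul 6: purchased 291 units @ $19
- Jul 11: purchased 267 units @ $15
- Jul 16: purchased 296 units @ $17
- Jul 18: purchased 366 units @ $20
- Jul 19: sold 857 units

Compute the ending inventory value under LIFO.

Jul 19, 857 sold [LIFO — newest first]: 366 @ $20 + 296 @ $17 + 195 @ $15 = $15,277
Ending inventory: 301 @ $18 + 291 @ $19 + 72 @ $15 = $12,027
Check: goods available $27,304 = COGS $15,277 + ending $12,027

Ending inventory = $12,027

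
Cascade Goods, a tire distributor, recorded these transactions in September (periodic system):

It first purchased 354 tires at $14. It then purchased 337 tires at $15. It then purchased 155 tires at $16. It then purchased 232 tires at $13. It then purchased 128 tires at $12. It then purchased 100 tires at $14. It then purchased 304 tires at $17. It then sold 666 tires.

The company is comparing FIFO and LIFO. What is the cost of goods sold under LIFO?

FIFO COGS: 354 @ $14 + 312 @ $15 = $9,636
LIFO COGS: 304 @ $17 + 100 @ $14 + 128 @ $12 + 134 @ $13 = $9,846

COGS = $9,846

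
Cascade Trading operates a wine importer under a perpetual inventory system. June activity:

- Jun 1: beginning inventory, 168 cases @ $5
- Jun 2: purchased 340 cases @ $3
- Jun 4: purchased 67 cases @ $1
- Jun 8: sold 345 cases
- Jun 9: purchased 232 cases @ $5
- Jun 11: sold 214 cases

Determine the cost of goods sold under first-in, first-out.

Jun 8, 345 sold [FIFO — oldest first]: 168 @ $5 + 177 @ $3 = $1,371
Jun 11, 214 sold [FIFO — oldest first]: 163 @ $3 + 51 @ $1 = $540
Total COGS = $1,371 + $540 = $1,911
Ending inventory: 16 @ $1 + 232 @ $5 = $1,176

COGS = $1,911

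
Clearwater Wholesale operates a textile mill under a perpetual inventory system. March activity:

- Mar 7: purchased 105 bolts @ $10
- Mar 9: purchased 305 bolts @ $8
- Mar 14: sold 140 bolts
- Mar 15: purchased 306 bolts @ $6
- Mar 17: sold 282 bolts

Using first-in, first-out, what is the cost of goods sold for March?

COGS = $3,562

Mar 14, 140 sold [FIFO — oldest first]: 105 @ $10 + 35 @ $8 = $1,330
Mar 17, 282 sold [FIFO — oldest first]: 270 @ $8 + 12 @ $6 = $2,232
Total COGS = $1,330 + $2,232 = $3,562
Ending inventory: 294 @ $6 = $1,764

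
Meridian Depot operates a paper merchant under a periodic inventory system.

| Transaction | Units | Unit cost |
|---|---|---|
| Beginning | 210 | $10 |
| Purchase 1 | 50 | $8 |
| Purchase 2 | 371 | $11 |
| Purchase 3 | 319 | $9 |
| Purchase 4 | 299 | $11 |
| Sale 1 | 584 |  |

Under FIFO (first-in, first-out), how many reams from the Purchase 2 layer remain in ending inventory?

47

Sale 1 (584) [FIFO — oldest first]: 210 @ $10 + 50 @ $8 + 324 @ $11 = $6,064
Ending inventory: 47 @ $11 + 319 @ $9 + 299 @ $11 = $6,677
Check: goods available $12,741 = COGS $6,064 + ending $6,677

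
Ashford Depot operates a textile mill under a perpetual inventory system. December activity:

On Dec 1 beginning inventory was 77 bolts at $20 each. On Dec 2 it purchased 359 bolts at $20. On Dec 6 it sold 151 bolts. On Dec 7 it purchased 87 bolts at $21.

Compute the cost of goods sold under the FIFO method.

Dec 6, 151 sold [FIFO — oldest first]: 77 @ $20 + 74 @ $20 = $3,020
Ending inventory: 285 @ $20 + 87 @ $21 = $7,527

COGS = $3,020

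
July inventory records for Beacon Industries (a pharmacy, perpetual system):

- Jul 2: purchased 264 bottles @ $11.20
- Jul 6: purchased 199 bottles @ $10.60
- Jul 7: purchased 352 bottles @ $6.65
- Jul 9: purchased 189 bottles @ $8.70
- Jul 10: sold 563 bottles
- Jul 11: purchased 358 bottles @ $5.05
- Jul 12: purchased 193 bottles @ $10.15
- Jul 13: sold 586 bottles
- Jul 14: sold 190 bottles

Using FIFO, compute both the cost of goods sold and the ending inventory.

Jul 10, 563 sold [FIFO — oldest first]: 264 @ $11.20 + 199 @ $10.60 + 100 @ $6.65 = $5,731.20
Jul 13, 586 sold [FIFO — oldest first]: 252 @ $6.65 + 189 @ $8.70 + 145 @ $5.05 = $4,052.35
Jul 14, 190 sold [FIFO — oldest first]: 190 @ $5.05 = $959.50
Total COGS = $5,731.20 + $4,052.35 + $959.50 = $10,743.05
Ending inventory: 23 @ $5.05 + 193 @ $10.15 = $2,075.10
Check: goods available $12,818.15 = COGS $10,743.05 + ending $2,075.10

COGS = $10,743.05; ending inventory = $2,075.10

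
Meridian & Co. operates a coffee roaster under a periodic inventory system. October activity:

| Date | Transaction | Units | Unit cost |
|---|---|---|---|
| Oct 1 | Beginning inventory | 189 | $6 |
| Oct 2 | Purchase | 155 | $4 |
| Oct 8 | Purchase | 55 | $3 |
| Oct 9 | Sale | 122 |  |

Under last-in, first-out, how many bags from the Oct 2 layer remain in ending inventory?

Oct 9, 122 sold [LIFO — newest first]: 55 @ $3 + 67 @ $4 = $433
Ending inventory: 189 @ $6 + 88 @ $4 = $1,486

88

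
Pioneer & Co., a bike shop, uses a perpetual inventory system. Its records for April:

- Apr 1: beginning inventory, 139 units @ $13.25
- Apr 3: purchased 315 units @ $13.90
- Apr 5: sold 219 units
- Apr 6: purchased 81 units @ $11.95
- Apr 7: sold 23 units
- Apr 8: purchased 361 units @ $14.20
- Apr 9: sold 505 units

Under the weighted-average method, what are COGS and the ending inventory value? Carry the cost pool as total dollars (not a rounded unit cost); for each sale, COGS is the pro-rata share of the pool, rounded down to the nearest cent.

COGS = $10,261.87; ending inventory = $2,052.53

After Apr 1: 139 on hand, pool $1,841.75 (≈ $13.2500 each)
After Apr 3: 454 on hand, pool $6,220.25 (≈ $13.7010 each)
Apr 5, sell 219: 219/454 × $6,220.25 → $3,000.51
After Apr 6: 316 on hand, pool $4,187.69 (≈ $13.2522 each)
Apr 7, sell 23: 23/316 × $4,187.69 → $304.80
After Apr 8: 654 on hand, pool $9,009.09 (≈ $13.7754 each)
Apr 9, sell 505: 505/654 × $9,009.09 → $6,956.56
Total COGS = $3,000.51 + $304.80 + $6,956.56 = $10,261.87
Ending inventory (cost pool remaining) = $2,052.53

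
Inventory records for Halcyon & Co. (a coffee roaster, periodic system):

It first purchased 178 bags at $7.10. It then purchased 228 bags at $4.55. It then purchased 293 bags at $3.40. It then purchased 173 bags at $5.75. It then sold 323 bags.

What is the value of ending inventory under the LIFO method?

Ending inventory = $2,787.40

Sale 1 (323) [LIFO — newest first]: 173 @ $5.75 + 150 @ $3.40 = $1,504.75
Ending inventory: 178 @ $7.10 + 228 @ $4.55 + 143 @ $3.40 = $2,787.40
Check: goods available $4,292.15 = COGS $1,504.75 + ending $2,787.40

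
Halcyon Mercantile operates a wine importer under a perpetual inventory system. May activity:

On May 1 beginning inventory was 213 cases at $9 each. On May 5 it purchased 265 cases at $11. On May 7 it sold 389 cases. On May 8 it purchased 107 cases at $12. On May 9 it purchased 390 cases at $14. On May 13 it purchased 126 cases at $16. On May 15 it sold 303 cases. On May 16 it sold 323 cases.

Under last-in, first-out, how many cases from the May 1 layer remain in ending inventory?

86

May 7, 389 sold [LIFO — newest first]: 265 @ $11 + 124 @ $9 = $4,031
May 15, 303 sold [LIFO — newest first]: 126 @ $16 + 177 @ $14 = $4,494
May 16, 323 sold [LIFO — newest first]: 213 @ $14 + 107 @ $12 + 3 @ $9 = $4,293
Total COGS = $4,031 + $4,494 + $4,293 = $12,818
Ending inventory: 86 @ $9 = $774
Check: goods available $13,592 = COGS $12,818 + ending $774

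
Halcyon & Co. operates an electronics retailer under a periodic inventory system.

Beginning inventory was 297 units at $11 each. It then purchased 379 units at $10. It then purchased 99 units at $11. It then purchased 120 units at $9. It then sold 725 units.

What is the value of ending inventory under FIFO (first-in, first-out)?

Sale 1 (725) [FIFO — oldest first]: 297 @ $11 + 379 @ $10 + 49 @ $11 = $7,596
Ending inventory: 50 @ $11 + 120 @ $9 = $1,630
Check: goods available $9,226 = COGS $7,596 + ending $1,630

Ending inventory = $1,630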